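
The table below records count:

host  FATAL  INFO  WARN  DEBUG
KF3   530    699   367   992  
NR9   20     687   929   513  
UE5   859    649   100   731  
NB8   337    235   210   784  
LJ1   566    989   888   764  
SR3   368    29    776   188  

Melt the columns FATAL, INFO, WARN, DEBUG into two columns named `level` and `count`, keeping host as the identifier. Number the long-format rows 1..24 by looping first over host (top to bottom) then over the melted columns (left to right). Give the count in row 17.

24 rows total (6 × 4). Row 17: index ⌊(17-1)/4⌋ = 4 into host → LJ1; (17-1) mod 4 = 0 into the melted columns → FATAL.
So row 17 is (LJ1, FATAL, 566); count = 566.

566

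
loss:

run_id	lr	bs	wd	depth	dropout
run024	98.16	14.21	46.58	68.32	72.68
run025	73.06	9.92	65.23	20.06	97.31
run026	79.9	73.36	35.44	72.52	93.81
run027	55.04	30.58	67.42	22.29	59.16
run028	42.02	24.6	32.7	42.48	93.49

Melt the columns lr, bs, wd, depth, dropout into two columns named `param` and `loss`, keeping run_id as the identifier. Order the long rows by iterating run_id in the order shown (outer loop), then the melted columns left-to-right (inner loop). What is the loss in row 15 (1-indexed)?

25 rows total (5 × 5). Row 15: index ⌊(15-1)/5⌋ = 2 into run_id → run026; (15-1) mod 5 = 4 into the melted columns → dropout.
So row 15 is (run026, dropout, 93.81); loss = 93.81.

93.81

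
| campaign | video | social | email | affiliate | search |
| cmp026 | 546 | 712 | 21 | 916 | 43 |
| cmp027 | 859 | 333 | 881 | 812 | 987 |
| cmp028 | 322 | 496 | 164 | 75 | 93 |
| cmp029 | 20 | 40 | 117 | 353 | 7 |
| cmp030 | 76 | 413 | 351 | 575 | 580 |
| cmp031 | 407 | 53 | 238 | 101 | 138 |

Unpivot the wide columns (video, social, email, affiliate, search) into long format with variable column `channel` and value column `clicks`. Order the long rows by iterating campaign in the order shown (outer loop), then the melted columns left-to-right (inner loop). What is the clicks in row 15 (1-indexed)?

30 rows total (6 × 5). Row 15: index ⌊(15-1)/5⌋ = 2 into campaign → cmp028; (15-1) mod 5 = 4 into the melted columns → search.
So row 15 is (cmp028, search, 93); clicks = 93.

93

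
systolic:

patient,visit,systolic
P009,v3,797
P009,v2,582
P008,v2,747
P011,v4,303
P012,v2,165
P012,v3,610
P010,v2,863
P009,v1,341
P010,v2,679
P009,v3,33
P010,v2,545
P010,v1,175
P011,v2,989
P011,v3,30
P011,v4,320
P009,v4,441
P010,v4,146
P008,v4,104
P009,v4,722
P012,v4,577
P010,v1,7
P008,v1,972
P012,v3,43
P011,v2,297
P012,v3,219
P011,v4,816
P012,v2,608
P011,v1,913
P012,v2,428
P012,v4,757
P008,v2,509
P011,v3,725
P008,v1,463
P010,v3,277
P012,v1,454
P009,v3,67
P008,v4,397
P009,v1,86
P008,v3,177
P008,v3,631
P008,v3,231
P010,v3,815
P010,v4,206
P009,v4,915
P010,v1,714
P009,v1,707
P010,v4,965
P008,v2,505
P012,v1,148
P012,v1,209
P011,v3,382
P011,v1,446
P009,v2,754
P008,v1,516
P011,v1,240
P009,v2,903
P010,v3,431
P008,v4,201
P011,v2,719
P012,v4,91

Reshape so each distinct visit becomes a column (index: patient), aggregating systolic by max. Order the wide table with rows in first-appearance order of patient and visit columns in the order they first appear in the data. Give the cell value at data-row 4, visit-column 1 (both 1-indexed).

610

With rows in first-appearance order of patient, row 4 is patient=P012. visit columns in first-appearance order: v3, v2, v4, v1; column 1 is v3.
Long rows with patient=P012, visit=v3: max(610, 43, 219) = 610.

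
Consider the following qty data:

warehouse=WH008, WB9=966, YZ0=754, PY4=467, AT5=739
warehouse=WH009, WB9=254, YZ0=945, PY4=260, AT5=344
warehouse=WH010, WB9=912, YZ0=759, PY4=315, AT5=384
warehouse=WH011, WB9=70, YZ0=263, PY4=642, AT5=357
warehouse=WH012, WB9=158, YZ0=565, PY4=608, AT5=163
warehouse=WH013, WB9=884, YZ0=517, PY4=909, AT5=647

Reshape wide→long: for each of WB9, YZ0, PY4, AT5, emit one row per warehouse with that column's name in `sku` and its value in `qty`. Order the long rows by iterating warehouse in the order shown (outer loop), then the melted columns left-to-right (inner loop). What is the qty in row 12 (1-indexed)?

384

24 rows total (6 × 4). Row 12: index ⌊(12-1)/4⌋ = 2 into warehouse → WH010; (12-1) mod 4 = 3 into the melted columns → AT5.
So row 12 is (WH010, AT5, 384); qty = 384.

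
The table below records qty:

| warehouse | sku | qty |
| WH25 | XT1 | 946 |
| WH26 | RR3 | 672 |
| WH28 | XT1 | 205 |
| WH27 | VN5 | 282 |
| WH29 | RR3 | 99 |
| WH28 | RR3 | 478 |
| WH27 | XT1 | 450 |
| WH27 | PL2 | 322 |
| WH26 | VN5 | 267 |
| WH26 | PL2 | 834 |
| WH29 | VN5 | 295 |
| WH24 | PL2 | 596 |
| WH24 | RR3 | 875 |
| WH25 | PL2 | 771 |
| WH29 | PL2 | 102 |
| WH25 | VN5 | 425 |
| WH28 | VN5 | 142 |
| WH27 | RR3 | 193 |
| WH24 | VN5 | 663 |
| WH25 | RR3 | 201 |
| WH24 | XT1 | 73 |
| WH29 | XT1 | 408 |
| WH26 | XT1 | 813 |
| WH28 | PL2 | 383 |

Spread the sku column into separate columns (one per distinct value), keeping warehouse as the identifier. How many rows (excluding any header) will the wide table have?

6 distinct warehouse values → 6 rows.

6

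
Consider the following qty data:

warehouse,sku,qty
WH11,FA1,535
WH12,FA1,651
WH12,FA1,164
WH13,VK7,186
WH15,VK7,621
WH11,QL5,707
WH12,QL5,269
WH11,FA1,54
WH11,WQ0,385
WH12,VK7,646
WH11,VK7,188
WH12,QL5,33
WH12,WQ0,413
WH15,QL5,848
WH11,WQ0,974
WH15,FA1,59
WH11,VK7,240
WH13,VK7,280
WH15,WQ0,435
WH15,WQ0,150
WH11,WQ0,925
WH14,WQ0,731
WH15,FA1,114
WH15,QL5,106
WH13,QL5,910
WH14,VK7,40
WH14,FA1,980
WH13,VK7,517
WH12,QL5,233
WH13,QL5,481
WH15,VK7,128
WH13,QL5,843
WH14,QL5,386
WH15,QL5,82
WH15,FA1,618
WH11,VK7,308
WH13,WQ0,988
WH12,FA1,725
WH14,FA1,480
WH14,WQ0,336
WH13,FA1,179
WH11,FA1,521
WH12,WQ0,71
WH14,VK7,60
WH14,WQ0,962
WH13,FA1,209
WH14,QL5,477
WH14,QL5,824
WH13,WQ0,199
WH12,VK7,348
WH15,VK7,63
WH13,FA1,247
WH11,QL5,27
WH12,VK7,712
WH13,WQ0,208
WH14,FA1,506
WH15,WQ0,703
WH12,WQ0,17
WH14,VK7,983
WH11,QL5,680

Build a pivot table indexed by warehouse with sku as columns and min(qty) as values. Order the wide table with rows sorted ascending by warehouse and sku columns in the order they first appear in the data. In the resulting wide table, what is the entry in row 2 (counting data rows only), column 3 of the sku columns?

33

With rows sorted ascending by warehouse, row 2 is warehouse=WH12. sku columns in first-appearance order: FA1, VK7, QL5, WQ0; column 3 is QL5.
Long rows with warehouse=WH12, sku=QL5: min(269, 33, 233) = 33.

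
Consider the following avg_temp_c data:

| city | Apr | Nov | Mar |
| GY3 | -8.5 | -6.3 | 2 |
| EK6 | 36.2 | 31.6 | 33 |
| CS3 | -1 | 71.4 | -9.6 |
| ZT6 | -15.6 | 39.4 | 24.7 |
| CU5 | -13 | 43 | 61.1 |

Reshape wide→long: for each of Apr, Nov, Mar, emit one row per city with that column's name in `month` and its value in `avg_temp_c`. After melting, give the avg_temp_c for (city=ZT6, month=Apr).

Unpivoting turns each (city, wide-column) pair into one long row.
The wide cell at row ZT6, column Apr holds -15.6, so the long row (ZT6, Apr) has avg_temp_c=-15.6.

-15.6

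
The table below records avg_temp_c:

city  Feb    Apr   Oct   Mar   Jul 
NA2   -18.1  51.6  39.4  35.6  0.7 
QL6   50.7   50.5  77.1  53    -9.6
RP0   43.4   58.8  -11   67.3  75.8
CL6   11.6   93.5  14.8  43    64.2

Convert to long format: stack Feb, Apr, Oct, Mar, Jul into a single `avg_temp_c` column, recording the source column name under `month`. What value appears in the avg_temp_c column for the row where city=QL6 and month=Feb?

50.7

Unpivoting turns each (city, wide-column) pair into one long row.
The wide cell at row QL6, column Feb holds 50.7, so the long row (QL6, Feb) has avg_temp_c=50.7.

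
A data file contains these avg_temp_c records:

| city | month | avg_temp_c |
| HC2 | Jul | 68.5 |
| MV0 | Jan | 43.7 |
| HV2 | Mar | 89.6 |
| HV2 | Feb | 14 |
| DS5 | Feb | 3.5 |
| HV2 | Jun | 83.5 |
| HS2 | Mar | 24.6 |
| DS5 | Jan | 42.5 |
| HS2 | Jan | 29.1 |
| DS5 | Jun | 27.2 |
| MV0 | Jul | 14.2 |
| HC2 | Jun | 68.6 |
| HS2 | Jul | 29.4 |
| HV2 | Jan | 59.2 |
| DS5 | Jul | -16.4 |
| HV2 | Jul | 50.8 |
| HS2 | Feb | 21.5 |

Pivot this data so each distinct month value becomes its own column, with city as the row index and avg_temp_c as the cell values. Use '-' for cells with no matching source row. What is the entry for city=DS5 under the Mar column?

No long-format row has city=DS5 and month=Mar, so the cell is -.

-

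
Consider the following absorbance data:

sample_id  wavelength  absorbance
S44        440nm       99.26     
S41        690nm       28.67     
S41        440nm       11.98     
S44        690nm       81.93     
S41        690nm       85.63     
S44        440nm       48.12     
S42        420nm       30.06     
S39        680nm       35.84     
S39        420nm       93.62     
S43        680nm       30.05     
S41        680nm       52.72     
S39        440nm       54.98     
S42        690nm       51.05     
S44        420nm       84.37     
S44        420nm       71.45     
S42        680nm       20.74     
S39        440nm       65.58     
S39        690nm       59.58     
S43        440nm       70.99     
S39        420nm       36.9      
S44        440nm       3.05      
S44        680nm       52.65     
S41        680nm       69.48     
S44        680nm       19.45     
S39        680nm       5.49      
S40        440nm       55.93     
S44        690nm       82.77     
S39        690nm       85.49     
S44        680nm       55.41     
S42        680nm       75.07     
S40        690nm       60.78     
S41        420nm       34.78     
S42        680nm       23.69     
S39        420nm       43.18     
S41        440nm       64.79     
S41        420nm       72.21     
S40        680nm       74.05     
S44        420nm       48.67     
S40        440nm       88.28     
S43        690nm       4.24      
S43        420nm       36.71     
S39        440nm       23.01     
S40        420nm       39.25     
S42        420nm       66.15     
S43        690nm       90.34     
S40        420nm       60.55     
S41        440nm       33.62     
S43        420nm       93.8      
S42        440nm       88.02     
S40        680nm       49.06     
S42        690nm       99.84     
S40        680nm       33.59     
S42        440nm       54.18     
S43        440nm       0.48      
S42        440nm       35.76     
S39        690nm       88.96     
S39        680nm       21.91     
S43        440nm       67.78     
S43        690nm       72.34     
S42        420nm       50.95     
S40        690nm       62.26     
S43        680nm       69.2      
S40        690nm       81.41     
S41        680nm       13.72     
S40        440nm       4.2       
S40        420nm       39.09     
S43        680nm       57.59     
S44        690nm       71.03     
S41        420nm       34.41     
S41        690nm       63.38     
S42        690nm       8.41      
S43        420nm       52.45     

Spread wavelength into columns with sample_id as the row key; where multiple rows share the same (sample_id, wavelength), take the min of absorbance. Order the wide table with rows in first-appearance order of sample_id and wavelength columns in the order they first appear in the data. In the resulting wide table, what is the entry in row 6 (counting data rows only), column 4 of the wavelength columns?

33.59

With rows in first-appearance order of sample_id, row 6 is sample_id=S40. wavelength columns in first-appearance order: 440nm, 690nm, 420nm, 680nm; column 4 is 680nm.
Long rows with sample_id=S40, wavelength=680nm: min(74.05, 49.06, 33.59) = 33.59.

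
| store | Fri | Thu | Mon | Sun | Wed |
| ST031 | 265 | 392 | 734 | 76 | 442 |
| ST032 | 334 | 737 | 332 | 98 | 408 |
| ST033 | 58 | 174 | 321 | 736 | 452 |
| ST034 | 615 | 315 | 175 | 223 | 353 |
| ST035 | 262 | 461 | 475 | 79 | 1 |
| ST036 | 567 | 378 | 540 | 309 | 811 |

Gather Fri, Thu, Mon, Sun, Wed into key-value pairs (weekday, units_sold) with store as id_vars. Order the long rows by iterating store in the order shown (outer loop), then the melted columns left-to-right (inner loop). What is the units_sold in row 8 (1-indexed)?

30 rows total (6 × 5). Row 8: index ⌊(8-1)/5⌋ = 1 into store → ST032; (8-1) mod 5 = 2 into the melted columns → Mon.
So row 8 is (ST032, Mon, 332); units_sold = 332.

332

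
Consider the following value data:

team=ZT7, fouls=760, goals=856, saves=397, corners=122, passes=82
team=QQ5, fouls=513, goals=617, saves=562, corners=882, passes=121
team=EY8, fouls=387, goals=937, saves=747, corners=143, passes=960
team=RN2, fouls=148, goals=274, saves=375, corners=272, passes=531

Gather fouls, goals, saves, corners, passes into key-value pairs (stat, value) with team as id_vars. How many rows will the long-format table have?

4 team values × 5 melted columns = 20 rows.

20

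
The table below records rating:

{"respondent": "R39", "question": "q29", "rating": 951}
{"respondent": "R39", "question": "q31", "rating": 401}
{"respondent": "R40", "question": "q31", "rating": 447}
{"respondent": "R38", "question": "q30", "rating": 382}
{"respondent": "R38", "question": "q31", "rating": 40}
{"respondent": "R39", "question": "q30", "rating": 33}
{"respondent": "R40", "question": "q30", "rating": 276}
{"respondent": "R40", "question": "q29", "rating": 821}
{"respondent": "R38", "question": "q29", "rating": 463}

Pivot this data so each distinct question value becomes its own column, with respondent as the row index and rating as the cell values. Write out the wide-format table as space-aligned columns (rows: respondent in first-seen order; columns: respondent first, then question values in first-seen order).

respondent  q29  q31  q30
R39         951  401  33 
R40         821  447  276
R38         463  40   382

Columns: respondent plus the 3 distinct question values (q29, q31, q30).
For example, row R39 column q29 takes rating=951 from the long row (R39, q29).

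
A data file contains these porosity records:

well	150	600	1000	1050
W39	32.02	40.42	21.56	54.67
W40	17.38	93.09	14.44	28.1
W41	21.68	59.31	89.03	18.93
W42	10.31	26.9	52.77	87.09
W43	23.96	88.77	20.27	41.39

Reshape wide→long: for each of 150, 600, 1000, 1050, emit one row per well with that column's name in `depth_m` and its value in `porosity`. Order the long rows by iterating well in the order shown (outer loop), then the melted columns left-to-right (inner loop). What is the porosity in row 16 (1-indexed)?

87.09

20 rows total (5 × 4). Row 16: index ⌊(16-1)/4⌋ = 3 into well → W42; (16-1) mod 4 = 3 into the melted columns → 1050.
So row 16 is (W42, 1050, 87.09); porosity = 87.09.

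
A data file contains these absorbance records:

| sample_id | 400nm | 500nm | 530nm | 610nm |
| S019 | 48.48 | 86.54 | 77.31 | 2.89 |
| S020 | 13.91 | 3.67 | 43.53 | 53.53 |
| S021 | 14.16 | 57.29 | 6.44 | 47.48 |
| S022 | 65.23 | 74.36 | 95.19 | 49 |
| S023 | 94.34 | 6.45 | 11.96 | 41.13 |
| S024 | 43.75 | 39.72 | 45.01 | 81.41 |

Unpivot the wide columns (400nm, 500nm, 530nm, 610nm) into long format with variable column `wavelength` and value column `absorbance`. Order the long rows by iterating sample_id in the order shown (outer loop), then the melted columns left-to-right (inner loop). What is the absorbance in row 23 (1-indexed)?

24 rows total (6 × 4). Row 23: index ⌊(23-1)/4⌋ = 5 into sample_id → S024; (23-1) mod 4 = 2 into the melted columns → 530nm.
So row 23 is (S024, 530nm, 45.01); absorbance = 45.01.

45.01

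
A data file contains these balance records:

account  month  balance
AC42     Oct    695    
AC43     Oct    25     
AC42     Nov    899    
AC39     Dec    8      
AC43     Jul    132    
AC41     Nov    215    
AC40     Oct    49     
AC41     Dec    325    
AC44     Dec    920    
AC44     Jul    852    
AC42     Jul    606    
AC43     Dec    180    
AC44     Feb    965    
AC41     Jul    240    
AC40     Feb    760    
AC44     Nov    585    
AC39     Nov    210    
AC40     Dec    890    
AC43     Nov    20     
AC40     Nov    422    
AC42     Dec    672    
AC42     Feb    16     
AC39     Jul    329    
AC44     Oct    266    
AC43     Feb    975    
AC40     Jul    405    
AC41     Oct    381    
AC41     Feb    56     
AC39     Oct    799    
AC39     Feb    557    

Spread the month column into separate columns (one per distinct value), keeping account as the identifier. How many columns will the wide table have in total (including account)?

1 column for account plus 5 distinct month values → 6 columns.

6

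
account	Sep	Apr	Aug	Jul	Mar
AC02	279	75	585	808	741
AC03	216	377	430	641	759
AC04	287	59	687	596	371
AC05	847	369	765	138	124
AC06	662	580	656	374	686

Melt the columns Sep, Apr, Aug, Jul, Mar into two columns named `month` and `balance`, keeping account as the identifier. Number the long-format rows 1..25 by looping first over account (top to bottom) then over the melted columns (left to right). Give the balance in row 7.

25 rows total (5 × 5). Row 7: index ⌊(7-1)/5⌋ = 1 into account → AC03; (7-1) mod 5 = 1 into the melted columns → Apr.
So row 7 is (AC03, Apr, 377); balance = 377.

377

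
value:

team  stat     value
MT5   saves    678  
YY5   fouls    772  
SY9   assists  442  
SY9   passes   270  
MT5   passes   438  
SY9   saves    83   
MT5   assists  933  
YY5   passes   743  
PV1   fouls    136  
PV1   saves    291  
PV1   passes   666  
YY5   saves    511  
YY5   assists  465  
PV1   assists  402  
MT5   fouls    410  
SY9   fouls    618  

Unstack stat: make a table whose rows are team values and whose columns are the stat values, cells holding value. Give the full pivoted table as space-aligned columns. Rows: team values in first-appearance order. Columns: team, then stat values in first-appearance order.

Columns: team plus the 4 distinct stat values (saves, fouls, assists, passes).
For example, row MT5 column saves takes value=678 from the long row (MT5, saves).

team  saves  fouls  assists  passes
MT5   678    410    933      438   
YY5   511    772    465      743   
SY9   83     618    442      270   
PV1   291    136    402      666   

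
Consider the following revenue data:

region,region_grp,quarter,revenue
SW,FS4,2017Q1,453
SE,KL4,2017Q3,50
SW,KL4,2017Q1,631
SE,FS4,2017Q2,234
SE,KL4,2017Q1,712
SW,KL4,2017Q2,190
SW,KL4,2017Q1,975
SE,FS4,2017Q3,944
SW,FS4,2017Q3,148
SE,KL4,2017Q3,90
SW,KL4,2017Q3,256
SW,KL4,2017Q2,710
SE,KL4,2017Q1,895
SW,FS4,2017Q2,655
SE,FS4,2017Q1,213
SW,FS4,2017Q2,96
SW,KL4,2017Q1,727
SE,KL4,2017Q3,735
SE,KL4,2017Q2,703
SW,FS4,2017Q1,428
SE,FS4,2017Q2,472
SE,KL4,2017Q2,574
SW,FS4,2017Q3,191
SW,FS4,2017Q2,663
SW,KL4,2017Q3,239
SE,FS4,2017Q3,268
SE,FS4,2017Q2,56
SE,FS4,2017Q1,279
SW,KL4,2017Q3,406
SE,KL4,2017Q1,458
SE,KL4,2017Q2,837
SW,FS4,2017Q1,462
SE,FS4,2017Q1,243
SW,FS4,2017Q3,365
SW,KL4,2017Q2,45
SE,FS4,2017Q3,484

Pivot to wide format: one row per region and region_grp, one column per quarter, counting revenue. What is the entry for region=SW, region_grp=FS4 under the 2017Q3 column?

Rows with region=SW, region_grp=FS4 and quarter=2017Q3: revenue values are 148, 191, 365.
3 rows match — count = 3.

3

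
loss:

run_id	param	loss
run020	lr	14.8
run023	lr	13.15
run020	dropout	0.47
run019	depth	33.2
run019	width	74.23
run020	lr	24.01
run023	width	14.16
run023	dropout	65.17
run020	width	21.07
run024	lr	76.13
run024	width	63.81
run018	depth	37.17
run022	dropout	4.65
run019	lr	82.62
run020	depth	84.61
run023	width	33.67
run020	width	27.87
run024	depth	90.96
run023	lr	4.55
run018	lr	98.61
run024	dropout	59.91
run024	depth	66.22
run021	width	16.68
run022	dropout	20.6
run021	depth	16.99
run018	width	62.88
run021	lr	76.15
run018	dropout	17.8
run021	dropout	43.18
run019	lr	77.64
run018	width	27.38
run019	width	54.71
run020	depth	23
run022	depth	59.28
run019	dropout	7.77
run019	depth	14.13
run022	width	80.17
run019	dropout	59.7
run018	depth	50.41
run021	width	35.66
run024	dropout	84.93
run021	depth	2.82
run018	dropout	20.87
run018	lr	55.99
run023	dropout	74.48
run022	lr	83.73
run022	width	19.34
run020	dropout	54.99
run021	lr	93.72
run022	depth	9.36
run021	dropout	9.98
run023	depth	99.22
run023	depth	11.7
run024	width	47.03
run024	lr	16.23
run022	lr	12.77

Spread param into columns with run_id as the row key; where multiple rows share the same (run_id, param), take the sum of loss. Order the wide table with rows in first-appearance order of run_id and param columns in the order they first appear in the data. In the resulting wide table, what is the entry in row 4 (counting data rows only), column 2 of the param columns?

144.84

With rows in first-appearance order of run_id, row 4 is run_id=run024. param columns in first-appearance order: lr, dropout, depth, width; column 2 is dropout.
Long rows with run_id=run024, param=dropout: 59.91 + 84.93 = 144.84.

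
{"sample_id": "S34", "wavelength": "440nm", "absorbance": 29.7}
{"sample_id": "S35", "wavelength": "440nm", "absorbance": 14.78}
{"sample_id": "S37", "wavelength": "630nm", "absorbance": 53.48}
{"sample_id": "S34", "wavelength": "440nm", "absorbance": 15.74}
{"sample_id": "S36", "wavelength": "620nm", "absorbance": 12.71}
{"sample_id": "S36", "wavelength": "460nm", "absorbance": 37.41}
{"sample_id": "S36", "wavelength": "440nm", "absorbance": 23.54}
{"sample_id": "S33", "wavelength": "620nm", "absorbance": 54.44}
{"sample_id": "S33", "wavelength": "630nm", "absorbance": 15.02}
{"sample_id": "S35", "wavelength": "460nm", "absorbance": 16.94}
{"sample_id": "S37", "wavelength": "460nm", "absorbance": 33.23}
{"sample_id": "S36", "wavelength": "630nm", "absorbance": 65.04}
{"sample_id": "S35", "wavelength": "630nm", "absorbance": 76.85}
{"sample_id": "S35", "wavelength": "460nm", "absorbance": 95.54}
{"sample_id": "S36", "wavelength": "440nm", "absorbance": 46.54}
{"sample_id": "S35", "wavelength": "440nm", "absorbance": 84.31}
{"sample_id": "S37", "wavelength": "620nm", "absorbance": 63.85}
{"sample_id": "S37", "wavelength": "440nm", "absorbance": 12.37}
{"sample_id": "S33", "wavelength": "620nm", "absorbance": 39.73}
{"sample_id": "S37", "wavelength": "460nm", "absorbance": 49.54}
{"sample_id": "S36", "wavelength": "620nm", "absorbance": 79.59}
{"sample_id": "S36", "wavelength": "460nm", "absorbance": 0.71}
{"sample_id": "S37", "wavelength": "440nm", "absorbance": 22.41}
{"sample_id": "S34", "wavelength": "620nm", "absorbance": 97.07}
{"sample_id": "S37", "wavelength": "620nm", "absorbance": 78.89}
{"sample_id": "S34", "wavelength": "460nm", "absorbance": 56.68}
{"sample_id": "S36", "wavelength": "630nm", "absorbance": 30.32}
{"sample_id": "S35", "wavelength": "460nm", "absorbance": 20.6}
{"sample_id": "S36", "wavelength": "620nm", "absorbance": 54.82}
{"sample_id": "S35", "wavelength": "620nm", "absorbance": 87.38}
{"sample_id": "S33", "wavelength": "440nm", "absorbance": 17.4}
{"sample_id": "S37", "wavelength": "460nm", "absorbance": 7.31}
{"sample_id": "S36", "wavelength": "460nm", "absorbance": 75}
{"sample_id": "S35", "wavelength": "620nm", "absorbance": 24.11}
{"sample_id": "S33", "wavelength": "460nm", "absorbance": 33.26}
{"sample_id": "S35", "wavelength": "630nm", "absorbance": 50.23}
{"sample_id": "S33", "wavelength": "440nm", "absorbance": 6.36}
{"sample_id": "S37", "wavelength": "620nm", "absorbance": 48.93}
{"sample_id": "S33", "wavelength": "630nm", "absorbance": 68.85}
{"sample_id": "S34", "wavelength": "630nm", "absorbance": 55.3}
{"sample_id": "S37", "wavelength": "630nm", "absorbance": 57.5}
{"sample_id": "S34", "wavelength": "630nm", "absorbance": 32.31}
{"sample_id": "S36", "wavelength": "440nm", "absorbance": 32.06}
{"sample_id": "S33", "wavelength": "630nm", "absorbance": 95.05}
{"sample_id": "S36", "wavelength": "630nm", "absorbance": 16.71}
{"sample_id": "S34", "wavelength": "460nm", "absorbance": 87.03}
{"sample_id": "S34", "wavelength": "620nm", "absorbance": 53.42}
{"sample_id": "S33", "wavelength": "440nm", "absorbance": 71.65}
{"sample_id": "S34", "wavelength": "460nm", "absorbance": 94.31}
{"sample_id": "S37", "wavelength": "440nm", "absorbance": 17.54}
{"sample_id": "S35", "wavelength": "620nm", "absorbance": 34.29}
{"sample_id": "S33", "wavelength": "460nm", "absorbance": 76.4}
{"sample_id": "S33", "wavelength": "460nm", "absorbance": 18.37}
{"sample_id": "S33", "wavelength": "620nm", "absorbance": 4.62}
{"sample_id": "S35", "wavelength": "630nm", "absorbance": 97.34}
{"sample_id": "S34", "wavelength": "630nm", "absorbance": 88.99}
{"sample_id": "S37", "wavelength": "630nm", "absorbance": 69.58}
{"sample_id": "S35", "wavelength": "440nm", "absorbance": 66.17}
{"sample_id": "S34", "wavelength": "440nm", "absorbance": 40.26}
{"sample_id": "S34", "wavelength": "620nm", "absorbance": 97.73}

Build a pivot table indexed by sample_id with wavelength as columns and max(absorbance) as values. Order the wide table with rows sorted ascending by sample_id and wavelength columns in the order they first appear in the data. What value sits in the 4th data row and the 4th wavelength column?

With rows sorted ascending by sample_id, row 4 is sample_id=S36. wavelength columns in first-appearance order: 440nm, 630nm, 620nm, 460nm; column 4 is 460nm.
Long rows with sample_id=S36, wavelength=460nm: max(37.41, 0.71, 75) = 75.

75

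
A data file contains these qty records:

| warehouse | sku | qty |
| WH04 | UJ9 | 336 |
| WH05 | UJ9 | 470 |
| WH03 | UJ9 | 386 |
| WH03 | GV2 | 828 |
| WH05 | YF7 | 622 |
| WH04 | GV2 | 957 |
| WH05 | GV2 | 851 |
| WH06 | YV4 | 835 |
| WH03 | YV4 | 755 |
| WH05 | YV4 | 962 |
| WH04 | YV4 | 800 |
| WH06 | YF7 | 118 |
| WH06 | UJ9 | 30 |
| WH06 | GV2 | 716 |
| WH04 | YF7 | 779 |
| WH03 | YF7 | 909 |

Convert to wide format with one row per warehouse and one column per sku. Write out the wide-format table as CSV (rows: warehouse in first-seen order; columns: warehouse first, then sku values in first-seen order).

Columns: warehouse plus the 4 distinct sku values (UJ9, GV2, YF7, YV4).
For example, row WH04 column UJ9 takes qty=336 from the long row (WH04, UJ9).

warehouse,UJ9,GV2,YF7,YV4
WH04,336,957,779,800
WH05,470,851,622,962
WH03,386,828,909,755
WH06,30,716,118,835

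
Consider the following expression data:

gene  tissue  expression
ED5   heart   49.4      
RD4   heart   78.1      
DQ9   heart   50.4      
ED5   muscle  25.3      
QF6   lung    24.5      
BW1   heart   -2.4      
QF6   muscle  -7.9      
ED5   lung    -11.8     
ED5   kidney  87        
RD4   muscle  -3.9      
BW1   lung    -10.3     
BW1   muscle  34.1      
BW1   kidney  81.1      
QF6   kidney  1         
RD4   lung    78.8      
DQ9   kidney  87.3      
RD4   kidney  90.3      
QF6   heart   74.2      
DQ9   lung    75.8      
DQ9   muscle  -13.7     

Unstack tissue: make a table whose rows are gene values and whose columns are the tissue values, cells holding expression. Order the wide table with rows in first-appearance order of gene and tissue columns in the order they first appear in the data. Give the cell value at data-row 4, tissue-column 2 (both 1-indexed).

With rows in first-appearance order of gene, row 4 is gene=QF6. tissue columns in first-appearance order: heart, muscle, lung, kidney; column 2 is muscle.
Long rows with gene=QF6, tissue=muscle: expression = -7.9.

-7.9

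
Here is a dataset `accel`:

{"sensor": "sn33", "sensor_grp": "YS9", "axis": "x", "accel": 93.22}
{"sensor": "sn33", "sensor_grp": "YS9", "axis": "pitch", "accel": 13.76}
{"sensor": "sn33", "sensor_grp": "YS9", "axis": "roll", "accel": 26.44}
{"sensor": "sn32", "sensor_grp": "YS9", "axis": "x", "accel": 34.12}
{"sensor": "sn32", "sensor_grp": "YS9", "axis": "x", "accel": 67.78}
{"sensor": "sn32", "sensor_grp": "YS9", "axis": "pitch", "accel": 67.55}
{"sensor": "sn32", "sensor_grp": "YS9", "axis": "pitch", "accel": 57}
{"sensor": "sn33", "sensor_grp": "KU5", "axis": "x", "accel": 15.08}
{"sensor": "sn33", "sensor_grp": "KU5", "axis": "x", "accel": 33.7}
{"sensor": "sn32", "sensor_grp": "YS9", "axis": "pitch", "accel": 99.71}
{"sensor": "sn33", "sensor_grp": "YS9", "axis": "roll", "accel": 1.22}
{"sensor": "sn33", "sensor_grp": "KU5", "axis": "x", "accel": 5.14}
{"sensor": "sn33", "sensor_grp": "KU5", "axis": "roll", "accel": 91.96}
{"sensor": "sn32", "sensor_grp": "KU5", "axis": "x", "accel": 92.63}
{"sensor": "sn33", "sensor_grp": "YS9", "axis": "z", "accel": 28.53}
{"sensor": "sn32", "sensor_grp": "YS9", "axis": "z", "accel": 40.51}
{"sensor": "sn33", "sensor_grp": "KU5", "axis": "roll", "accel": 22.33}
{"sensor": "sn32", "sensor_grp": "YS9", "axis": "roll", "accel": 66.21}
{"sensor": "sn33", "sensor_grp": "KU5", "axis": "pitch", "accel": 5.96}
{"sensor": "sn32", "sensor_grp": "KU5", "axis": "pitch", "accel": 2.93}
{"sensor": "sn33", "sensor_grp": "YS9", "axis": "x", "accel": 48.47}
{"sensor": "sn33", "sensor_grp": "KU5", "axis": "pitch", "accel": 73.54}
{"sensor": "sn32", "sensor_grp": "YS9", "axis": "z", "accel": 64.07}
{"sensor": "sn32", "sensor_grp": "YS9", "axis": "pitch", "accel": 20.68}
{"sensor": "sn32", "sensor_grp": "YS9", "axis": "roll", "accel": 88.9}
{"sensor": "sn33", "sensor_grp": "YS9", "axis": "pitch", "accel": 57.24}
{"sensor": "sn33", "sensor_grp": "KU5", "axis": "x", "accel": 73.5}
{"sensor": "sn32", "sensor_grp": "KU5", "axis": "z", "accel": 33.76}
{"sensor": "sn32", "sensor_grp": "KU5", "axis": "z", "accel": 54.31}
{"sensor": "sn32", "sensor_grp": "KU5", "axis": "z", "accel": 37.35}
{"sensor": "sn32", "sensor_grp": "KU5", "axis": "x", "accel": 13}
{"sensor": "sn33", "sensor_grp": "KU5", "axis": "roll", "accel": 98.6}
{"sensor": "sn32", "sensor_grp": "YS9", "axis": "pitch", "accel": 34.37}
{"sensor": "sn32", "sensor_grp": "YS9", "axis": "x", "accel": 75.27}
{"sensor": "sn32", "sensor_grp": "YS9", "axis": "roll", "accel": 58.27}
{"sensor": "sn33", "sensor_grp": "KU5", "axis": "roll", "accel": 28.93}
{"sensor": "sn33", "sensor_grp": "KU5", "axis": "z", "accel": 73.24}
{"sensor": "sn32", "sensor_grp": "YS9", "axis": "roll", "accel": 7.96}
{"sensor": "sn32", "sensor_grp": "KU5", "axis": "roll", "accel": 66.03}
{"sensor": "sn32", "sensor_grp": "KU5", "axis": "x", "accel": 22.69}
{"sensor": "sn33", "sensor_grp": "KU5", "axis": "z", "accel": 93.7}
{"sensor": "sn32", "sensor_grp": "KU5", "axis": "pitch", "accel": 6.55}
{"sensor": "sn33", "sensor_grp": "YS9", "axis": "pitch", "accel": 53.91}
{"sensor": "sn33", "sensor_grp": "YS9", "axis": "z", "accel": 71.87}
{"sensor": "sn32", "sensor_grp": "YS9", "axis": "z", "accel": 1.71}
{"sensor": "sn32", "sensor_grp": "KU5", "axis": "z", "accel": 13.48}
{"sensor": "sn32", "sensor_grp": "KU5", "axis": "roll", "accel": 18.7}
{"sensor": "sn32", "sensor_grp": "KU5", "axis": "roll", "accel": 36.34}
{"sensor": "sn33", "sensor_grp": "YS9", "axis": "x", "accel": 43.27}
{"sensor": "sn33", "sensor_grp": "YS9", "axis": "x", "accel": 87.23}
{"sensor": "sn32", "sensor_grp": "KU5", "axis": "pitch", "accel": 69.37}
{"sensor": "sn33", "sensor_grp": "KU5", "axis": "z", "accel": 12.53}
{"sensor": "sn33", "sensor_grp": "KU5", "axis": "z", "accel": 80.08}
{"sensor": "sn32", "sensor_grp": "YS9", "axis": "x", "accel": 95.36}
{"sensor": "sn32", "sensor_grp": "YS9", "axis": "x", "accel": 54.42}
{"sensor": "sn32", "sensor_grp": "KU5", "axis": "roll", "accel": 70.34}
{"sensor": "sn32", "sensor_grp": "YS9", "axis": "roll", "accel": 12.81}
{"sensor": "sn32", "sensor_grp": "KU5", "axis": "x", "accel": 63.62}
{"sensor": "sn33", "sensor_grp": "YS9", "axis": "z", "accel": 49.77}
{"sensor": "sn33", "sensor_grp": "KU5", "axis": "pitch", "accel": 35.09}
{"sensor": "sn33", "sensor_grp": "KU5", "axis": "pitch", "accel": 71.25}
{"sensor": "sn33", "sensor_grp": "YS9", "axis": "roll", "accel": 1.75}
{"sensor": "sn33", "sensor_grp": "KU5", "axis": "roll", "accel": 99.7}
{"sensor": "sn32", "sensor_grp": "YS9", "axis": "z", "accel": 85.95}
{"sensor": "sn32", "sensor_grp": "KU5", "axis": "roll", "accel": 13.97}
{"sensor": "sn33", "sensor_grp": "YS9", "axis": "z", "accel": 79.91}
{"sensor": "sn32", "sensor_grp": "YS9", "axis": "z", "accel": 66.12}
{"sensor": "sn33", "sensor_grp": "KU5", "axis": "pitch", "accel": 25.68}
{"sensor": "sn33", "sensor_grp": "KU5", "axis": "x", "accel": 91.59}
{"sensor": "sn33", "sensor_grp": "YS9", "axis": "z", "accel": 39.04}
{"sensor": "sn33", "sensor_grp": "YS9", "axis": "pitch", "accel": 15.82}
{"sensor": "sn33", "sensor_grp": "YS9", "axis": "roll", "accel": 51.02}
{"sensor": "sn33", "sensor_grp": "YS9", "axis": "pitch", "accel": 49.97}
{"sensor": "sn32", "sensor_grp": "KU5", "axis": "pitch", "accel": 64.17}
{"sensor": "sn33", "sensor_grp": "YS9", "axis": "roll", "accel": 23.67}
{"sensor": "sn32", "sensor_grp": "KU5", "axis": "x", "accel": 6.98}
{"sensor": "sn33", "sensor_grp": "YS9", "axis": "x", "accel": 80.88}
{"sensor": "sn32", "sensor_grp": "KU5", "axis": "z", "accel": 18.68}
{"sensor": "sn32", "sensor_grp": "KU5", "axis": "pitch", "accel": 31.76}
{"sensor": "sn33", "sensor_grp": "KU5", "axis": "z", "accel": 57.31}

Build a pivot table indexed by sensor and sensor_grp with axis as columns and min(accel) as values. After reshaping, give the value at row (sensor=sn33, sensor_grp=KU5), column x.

Rows with sensor=sn33, sensor_grp=KU5 and axis=x: accel values are 15.08, 33.7, 5.14, 73.5, 91.59.
min(15.08, 33.7, 5.14, 73.5, 91.59) = 5.14.

5.14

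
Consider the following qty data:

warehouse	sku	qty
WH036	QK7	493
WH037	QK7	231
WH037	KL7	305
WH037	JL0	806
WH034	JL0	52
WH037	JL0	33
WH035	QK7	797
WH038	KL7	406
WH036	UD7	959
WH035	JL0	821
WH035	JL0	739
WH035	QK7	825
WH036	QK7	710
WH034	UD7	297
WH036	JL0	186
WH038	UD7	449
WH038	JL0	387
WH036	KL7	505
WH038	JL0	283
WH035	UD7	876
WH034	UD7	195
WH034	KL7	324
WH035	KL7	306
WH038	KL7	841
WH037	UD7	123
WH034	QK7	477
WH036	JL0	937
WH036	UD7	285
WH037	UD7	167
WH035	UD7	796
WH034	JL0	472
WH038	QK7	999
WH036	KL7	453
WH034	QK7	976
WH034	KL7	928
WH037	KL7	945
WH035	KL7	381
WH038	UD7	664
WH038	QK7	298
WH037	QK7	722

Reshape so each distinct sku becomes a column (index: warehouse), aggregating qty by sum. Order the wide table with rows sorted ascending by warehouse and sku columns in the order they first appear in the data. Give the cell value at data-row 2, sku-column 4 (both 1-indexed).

With rows sorted ascending by warehouse, row 2 is warehouse=WH035. sku columns in first-appearance order: QK7, KL7, JL0, UD7; column 4 is UD7.
Long rows with warehouse=WH035, sku=UD7: 876 + 796 = 1672.

1672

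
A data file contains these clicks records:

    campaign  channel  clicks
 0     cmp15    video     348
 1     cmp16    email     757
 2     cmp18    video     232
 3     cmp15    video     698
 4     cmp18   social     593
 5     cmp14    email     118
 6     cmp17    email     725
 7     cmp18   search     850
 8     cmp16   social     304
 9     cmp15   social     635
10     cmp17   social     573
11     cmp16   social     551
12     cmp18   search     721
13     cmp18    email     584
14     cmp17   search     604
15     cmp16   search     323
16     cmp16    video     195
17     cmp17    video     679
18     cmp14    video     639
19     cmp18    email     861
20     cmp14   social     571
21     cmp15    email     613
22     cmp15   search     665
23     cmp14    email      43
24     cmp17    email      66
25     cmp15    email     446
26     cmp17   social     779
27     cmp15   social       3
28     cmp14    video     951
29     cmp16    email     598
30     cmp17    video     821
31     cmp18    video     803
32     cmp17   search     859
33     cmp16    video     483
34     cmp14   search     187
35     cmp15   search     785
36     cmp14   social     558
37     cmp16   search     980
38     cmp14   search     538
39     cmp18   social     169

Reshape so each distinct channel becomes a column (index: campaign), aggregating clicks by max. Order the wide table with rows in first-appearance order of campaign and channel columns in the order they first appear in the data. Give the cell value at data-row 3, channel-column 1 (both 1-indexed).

803

With rows in first-appearance order of campaign, row 3 is campaign=cmp18. channel columns in first-appearance order: video, email, social, search; column 1 is video.
Long rows with campaign=cmp18, channel=video: max(232, 803) = 803.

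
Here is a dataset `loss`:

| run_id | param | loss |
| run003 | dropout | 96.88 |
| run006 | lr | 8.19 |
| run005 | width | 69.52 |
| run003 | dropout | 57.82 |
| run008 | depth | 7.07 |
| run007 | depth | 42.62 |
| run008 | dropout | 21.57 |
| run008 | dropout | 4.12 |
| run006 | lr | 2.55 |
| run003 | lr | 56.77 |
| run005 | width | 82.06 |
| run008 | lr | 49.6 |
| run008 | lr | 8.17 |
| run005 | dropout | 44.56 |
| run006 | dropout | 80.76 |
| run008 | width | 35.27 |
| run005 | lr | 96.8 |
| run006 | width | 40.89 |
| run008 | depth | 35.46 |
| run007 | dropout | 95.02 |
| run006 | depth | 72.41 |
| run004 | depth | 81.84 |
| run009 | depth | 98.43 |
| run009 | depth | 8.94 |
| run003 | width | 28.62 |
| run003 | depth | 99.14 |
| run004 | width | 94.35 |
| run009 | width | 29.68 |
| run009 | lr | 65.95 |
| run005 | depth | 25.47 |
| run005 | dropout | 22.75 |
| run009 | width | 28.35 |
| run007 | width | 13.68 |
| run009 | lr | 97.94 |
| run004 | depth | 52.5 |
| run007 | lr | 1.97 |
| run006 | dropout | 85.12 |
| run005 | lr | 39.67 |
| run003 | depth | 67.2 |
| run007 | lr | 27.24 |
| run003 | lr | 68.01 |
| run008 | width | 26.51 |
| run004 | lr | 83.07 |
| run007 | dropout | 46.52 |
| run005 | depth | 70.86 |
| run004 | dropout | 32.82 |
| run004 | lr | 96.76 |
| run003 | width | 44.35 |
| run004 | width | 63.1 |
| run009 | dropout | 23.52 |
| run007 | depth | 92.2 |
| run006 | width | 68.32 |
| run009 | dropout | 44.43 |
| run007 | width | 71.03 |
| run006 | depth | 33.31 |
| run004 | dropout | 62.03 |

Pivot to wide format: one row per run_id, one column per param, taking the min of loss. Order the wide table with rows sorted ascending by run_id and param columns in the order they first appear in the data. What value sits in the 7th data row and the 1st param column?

With rows sorted ascending by run_id, row 7 is run_id=run009. param columns in first-appearance order: dropout, lr, width, depth; column 1 is dropout.
Long rows with run_id=run009, param=dropout: min(23.52, 44.43) = 23.52.

23.52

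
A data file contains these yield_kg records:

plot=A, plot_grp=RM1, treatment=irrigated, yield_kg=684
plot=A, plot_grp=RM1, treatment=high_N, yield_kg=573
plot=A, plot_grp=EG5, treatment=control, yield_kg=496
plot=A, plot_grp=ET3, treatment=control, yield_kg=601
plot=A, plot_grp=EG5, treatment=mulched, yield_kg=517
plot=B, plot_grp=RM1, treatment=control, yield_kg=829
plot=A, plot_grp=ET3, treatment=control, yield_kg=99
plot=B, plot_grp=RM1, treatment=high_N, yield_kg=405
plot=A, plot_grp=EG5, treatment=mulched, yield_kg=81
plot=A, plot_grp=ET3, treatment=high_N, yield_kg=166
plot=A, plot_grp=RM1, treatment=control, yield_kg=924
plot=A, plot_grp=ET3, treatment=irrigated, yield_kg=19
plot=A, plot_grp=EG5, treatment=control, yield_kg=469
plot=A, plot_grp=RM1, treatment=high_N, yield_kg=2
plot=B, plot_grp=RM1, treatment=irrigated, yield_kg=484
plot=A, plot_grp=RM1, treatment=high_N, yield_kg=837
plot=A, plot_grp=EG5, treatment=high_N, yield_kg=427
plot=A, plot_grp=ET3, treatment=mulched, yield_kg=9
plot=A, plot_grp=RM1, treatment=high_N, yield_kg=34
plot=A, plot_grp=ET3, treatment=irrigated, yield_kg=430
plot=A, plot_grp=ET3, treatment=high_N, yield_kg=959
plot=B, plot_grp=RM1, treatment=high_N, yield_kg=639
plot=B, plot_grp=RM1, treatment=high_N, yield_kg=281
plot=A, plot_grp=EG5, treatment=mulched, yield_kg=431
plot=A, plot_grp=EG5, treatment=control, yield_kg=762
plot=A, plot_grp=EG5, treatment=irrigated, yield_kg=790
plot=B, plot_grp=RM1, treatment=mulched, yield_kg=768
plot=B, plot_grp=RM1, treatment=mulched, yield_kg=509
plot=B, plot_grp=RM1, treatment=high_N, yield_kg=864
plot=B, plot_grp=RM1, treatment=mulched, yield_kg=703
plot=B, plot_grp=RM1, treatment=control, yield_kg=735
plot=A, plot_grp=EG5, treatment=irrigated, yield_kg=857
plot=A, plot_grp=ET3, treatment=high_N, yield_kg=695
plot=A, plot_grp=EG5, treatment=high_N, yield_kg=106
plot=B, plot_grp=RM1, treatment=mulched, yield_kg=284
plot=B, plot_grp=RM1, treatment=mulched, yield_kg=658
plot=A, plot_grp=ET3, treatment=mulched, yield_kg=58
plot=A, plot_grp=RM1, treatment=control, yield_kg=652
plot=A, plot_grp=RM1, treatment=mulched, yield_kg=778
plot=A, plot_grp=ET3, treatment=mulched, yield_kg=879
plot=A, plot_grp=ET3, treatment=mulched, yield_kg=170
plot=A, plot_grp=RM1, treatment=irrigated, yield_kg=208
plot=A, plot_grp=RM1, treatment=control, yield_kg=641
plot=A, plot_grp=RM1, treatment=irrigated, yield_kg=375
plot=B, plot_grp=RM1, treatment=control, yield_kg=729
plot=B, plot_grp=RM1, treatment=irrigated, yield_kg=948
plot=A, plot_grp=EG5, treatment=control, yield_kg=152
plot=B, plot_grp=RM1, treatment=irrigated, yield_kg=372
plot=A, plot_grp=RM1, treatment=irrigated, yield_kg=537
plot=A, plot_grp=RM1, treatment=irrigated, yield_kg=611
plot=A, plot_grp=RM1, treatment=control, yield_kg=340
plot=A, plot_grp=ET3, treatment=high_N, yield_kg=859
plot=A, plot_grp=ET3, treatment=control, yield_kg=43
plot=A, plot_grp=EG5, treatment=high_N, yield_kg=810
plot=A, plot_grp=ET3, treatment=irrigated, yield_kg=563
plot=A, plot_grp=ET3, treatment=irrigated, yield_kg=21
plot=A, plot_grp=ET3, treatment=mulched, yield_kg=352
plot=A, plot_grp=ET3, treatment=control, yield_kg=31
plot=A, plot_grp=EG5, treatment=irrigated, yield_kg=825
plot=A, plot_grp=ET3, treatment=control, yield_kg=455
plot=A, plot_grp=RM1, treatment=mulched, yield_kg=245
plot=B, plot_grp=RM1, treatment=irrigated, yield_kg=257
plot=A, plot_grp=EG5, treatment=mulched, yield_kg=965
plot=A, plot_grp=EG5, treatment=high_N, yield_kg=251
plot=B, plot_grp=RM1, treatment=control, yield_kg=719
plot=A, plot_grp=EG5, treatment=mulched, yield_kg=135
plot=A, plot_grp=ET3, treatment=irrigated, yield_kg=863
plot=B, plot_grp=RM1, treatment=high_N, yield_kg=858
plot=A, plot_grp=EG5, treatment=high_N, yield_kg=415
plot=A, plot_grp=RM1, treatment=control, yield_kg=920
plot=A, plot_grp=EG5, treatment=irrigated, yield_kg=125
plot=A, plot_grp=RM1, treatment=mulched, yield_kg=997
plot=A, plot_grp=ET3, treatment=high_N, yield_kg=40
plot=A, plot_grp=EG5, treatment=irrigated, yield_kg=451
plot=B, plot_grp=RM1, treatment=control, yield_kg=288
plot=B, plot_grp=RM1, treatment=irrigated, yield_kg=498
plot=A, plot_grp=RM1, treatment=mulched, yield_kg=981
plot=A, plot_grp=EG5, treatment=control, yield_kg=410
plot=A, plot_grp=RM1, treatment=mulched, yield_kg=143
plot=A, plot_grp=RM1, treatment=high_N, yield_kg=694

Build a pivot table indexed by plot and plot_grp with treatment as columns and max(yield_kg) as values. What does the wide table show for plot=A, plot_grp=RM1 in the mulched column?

997

Rows with plot=A, plot_grp=RM1 and treatment=mulched: yield_kg values are 778, 245, 997, 981, 143.
max(778, 245, 997, 981, 143) = 997.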